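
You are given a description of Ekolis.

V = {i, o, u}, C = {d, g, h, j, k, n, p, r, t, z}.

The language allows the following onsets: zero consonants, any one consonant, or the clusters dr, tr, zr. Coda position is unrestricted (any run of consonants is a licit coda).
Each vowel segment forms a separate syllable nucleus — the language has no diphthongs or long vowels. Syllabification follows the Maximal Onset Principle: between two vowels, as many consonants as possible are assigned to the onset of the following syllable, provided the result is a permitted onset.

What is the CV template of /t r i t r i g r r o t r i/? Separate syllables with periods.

Vowels present: i, i, o, i; each is a nucleus, giving 4 syllables.
/i…i/ gap (V1→V2): cluster /tr/ — /tr/ is itself a permitted onset, so the whole cluster goes right; preceding coda = ∅.
/i…o/ gap (V2→V3): /grr/; trying suffixes from longest down, /r/ is the first permitted one, so coda /gr/ | onset /r/.
/o…i/ gap (V3→V4): cluster /tr/ — /tr/ is itself a permitted onset, so the whole cluster goes right; preceding coda = ∅.
Result: tri.trigr.ro.tri.
Mapping each syllable to C/V: /tri/ → CCV, /trigr/ → CCVCC, /ro/ → CV, /tri/ → CCV.

CCV.CCVCC.CV.CCV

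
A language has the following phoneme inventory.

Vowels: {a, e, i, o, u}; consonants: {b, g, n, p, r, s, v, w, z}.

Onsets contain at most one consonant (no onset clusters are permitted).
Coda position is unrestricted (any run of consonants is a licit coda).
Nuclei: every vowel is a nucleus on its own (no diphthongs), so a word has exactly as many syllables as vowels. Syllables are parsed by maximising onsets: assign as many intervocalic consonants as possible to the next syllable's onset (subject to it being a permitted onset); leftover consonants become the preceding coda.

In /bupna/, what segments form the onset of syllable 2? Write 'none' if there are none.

n

Nuclei (vowels): u, a → 2 syllables.
Between /u/ (V1) and /a/ (V2): /pn/ splits as /p/ + /n/ (/n/ is the longest suffix that is a licit onset).
Result: bup.na.
Syllable 2 is /na/: onset /n/, nucleus /a/, coda ∅.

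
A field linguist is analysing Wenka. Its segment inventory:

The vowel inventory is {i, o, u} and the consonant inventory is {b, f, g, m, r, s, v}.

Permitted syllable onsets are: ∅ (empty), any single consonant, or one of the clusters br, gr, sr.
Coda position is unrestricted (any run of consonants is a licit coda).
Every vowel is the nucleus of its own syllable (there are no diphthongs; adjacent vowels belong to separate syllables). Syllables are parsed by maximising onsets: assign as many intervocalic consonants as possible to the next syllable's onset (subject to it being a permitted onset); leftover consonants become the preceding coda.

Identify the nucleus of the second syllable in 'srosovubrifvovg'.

Nuclei (vowels): o, o, u, i, o → 5 syllables.
The second nucleus (vowel 2 from the left) is /o/.

o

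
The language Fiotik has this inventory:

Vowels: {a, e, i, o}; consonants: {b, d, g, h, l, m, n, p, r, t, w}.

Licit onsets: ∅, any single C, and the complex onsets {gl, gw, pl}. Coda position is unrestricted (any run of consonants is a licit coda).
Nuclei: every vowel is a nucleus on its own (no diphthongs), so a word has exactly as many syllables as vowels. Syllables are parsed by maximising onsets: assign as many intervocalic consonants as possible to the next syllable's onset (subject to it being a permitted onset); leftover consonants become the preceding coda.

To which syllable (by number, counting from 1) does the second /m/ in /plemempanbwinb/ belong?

Vowels present: e, e, a, i; each is a nucleus, giving 4 syllables.
Between /e/ (V1) and /e/ (V2): /m/ → onset of the next syllable (single consonants are always licit onsets).
Between /e/ (V2) and /a/ (V3): cluster /mp/ — the longest permitted-onset suffix is /p/; onset = /p/, preceding coda = /m/.
Between /a/ (V3) and /i/ (V4): /nbw/; trying suffixes from longest down, /w/ is the first permitted one, so coda /nb/ | onset /w/.
Syllabification: ple.mem.panb.winb.
The second /m/ is in the coda of syllable 2 (/mem/).

2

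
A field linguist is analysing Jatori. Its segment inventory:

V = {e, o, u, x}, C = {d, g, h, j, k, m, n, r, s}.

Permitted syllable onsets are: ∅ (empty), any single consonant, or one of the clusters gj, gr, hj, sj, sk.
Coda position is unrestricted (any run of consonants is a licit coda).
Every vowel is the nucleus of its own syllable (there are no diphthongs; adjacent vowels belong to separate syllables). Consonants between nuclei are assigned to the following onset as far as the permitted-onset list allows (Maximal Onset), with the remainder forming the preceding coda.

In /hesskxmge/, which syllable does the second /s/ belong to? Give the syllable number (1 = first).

Nuclei (vowels): e, x, e → 3 syllables.
Between /e/ (V1) and /x/ (V2): cluster /ssk/ — the longest permitted-onset suffix is /sk/; onset = /sk/, preceding coda = /s/.
Between /x/ (V2) and /e/ (V3): /mg/; trying suffixes from longest down, /g/ is the first permitted one, so coda /m/ | onset /g/.
Syllabification: hes.skxm.ge.
The second /s/ is in the onset of syllable 2 (/skxm/).

2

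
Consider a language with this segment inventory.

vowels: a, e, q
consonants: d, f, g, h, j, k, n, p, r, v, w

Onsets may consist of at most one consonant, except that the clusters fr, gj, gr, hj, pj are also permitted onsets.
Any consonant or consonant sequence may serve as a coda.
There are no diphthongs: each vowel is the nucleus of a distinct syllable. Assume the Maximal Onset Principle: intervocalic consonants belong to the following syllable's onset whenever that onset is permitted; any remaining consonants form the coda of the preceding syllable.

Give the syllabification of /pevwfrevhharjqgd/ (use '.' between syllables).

Nuclei (vowels): e, e, a, q → 4 syllables.
Between /e/ (V1) and /e/ (V2): cluster /vwfr/ — the longest permitted-onset suffix is /fr/; onset = /fr/, preceding coda = /vw/.
Between /e/ (V2) and /a/ (V3): /vhh/ — longest licit onset from the right is /h/, leaving /vh/ as coda.
Between /a/ (V3) and /q/ (V4): /rj/; trying suffixes from longest down, /j/ is the first permitted one, so coda /r/ | onset /j/.

pevw.frevh.har.jqgd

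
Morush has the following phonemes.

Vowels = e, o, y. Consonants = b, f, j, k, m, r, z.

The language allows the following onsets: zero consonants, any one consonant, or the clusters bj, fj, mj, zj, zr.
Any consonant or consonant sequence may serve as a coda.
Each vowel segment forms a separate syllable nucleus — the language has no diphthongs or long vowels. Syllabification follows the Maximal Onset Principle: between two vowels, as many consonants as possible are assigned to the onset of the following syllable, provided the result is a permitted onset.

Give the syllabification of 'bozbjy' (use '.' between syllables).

boz.bjy

Nuclei (vowels): o, y → 2 syllables.
V1 /o/ – V2 /y/: /zbj/ splits as /z/ + /bj/ (/bj/ is the longest suffix that is a licit onset).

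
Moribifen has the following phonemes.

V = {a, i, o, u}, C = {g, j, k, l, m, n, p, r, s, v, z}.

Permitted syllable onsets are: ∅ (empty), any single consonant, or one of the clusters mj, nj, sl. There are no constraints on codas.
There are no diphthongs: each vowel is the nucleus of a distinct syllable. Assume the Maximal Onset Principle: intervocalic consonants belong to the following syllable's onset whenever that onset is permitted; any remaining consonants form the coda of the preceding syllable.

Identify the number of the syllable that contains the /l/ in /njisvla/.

Nuclei (vowels): i, a → 2 syllables.
V1 /i/ – V2 /a/: cluster /svl/ — the longest permitted-onset suffix is /l/; onset = /l/, preceding coda = /sv/.
So the parse is njisv.la.
The /l/ is in the onset of syllable 2 (/la/).

2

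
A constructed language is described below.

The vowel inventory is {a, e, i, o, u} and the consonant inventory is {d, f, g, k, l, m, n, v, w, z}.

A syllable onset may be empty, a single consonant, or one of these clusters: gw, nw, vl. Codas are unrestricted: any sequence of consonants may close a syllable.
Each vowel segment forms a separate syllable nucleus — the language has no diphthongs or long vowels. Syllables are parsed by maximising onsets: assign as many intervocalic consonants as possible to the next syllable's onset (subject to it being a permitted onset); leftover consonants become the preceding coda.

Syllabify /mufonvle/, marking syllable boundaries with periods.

Vowels present: u, o, e; each is a nucleus, giving 3 syllables.
Between /u/ (V1) and /o/ (V2): /f/ → onset of the next syllable (single consonants are always licit onsets).
Between /o/ (V2) and /e/ (V3): /nvl/ splits as /n/ + /vl/ (/vl/ is the longest suffix that is a licit onset).

mu.fon.vle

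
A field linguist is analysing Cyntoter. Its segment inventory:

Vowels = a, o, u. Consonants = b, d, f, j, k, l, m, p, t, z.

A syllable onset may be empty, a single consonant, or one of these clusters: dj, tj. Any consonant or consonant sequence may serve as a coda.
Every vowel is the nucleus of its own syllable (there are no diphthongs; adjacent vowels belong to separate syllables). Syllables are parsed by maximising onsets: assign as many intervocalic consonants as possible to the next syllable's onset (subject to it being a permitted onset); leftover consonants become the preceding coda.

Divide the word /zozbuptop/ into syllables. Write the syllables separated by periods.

zoz.bup.top

The vowels are o, u, o — 3 nuclei, so 3 syllables.
/o…u/ gap (V1→V2): /zb/ — longest licit onset from the right is /b/, leaving /z/ as coda.
/u…o/ gap (V2→V3): cluster /pt/ — the longest permitted-onset suffix is /t/; onset = /t/, preceding coda = /p/.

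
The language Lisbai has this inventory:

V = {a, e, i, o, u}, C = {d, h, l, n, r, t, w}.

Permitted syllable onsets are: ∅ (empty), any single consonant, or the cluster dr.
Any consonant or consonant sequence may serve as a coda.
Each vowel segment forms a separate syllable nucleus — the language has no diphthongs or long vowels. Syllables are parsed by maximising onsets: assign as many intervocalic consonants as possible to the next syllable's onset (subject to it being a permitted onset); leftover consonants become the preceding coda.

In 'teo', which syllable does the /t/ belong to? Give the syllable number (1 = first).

Vowels present: e, o; each is a nucleus, giving 2 syllables.
V1 /e/ – V2 /o/: nothing intervenes; syllable break is V.V.
Syllabification: te.o.
The /t/ is in the onset of syllable 1 (/te/).

1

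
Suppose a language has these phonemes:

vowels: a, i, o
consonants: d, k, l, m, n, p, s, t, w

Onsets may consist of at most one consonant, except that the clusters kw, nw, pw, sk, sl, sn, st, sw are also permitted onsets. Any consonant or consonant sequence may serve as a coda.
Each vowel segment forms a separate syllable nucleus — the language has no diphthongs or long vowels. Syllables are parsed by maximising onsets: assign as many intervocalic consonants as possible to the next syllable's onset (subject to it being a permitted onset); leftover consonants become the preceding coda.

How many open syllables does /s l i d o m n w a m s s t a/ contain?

2

Nuclei (vowels): i, o, a, a → 4 syllables.
Between /i/ (V1) and /o/ (V2): /d/ is a single consonant, so it becomes the next onset.
Between /o/ (V2) and /a/ (V3): /mnw/ splits as /m/ + /nw/ (/nw/ is the longest suffix that is a licit onset).
Between /a/ (V3) and /a/ (V4): cluster /msst/ — the longest permitted-onset suffix is /st/; onset = /st/, preceding coda = /ms/.
Putting it together: sli.dom.nwams.sta.
Classifying each syllable: /sli/ (open), /dom/ (closed), /nwams/ (closed), /sta/ (open).
Open syllables: 2.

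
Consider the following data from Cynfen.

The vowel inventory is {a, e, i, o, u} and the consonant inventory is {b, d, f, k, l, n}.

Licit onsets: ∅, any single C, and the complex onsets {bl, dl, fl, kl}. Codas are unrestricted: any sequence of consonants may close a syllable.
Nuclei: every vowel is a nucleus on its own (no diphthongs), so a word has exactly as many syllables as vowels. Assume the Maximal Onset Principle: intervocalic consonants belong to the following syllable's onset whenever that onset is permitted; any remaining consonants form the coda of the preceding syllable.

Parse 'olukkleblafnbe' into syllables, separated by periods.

Nuclei (vowels): o, u, e, a, e → 5 syllables.
/o…u/ gap (V1→V2): /l/ → onset of the next syllable (single consonants are always licit onsets).
/u…e/ gap (V2→V3): cluster /kkl/ — the longest permitted-onset suffix is /kl/; onset = /kl/, preceding coda = /k/.
/e…a/ gap (V3→V4): /bl/ is a licit onset in full, so it all attaches to the next syllable.
/a…e/ gap (V4→V5): cluster /fnb/ — the longest permitted-onset suffix is /b/; onset = /b/, preceding coda = /fn/.

o.luk.kle.blafn.be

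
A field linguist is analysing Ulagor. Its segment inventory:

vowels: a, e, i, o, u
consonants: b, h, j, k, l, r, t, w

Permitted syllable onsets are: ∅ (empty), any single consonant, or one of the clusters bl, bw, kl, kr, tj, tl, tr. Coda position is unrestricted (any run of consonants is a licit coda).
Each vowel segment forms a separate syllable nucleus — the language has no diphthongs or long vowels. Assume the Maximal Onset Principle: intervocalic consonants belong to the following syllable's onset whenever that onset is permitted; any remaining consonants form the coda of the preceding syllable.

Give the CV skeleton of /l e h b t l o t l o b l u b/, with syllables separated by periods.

CVCC.CCV.CCV.CCVC

The vowels are e, o, o, u — 4 nuclei, so 4 syllables.
/e…o/ gap (V1→V2): /hbtl/ — longest licit onset from the right is /tl/, leaving /hb/ as coda.
/o…o/ gap (V2→V3): /tl/ is a licit onset in full, so it all attaches to the next syllable.
/o…u/ gap (V3→V4): cluster /bl/ — /bl/ is itself a permitted onset, so the whole cluster goes right; preceding coda = ∅.
Result: lehb.tlo.tlo.blub.
Mapping each syllable to C/V: /lehb/ → CVCC, /tlo/ → CCV, /tlo/ → CCV, /blub/ → CCVC.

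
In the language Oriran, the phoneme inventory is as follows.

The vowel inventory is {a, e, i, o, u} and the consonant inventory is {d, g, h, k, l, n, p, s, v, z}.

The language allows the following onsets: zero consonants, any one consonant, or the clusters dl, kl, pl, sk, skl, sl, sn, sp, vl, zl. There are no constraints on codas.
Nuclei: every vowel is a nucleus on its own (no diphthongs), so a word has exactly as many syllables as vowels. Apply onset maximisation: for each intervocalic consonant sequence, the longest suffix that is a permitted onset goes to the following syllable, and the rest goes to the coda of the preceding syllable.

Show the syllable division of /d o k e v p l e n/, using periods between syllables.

Vowels present: o, e, e; each is a nucleus, giving 3 syllables.
σ1/σ2 boundary: just /k/ — single C goes to the following onset.
σ2/σ3 boundary: cluster /vpl/ — the longest permitted-onset suffix is /pl/; onset = /pl/, preceding coda = /v/.

do.kev.plen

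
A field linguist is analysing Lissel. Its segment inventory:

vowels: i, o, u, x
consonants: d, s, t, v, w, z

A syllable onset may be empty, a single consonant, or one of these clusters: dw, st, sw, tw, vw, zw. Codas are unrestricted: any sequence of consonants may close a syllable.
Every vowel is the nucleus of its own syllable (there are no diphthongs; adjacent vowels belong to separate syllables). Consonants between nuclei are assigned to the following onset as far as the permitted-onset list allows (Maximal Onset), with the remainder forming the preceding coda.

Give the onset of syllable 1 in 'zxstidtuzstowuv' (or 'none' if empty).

z

Nuclei (vowels): x, i, u, o, u → 5 syllables.
/x…i/ gap (V1→V2): /st/ is a licit onset in full, so it all attaches to the next syllable.
/i…u/ gap (V2→V3): cluster /dt/ — the longest permitted-onset suffix is /t/; onset = /t/, preceding coda = /d/.
/u…o/ gap (V3→V4): cluster /zst/ — the longest permitted-onset suffix is /st/; onset = /st/, preceding coda = /z/.
/o…u/ gap (V4→V5): /w/ → onset of the next syllable (single consonants are always licit onsets).
Putting it together: zx.stid.tuz.sto.wuv.
Syllable 1 is /zx/: onset /z/, nucleus /x/, coda ∅.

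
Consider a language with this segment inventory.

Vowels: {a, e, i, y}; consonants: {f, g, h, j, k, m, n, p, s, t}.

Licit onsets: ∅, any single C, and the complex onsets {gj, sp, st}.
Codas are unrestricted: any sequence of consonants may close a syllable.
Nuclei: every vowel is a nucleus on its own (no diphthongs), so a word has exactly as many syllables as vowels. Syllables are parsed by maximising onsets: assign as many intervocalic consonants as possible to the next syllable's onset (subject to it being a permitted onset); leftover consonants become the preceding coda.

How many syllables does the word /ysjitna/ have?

Nuclei (vowels): y, i, a → 3 syllables.

3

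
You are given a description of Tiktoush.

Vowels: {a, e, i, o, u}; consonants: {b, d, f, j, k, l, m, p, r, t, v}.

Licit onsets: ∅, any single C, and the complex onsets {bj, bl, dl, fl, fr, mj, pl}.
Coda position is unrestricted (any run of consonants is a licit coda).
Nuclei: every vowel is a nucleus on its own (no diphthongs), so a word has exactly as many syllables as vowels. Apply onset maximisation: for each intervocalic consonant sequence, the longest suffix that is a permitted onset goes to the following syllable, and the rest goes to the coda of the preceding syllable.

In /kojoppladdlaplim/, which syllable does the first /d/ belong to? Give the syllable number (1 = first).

The vowels are o, o, a, a, i — 5 nuclei, so 5 syllables.
σ1/σ2 boundary: /j/ is a single consonant, so it becomes the next onset.
σ2/σ3 boundary: /ppl/; trying suffixes from longest down, /pl/ is the first permitted one, so coda /p/ | onset /pl/.
σ3/σ4 boundary: /ddl/ splits as /d/ + /dl/ (/dl/ is the longest suffix that is a licit onset).
σ4/σ5 boundary: cluster /pl/ — /pl/ is itself a permitted onset, so the whole cluster goes right; preceding coda = ∅.
Putting it together: ko.jop.plad.dla.plim.
The first /d/ is in the coda of syllable 3 (/plad/).

3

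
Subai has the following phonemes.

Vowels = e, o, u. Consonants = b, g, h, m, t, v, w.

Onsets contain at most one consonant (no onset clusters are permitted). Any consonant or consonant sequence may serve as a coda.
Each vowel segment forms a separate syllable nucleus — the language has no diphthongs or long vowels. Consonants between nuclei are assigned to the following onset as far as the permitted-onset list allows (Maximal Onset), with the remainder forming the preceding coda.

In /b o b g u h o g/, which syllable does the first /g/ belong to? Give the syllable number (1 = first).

2

Nuclei (vowels): o, u, o → 3 syllables.
V1 /o/ – V2 /u/: /bg/ — longest licit onset from the right is /g/, leaving /b/ as coda.
V2 /u/ – V3 /o/: /h/ is a single consonant, so it becomes the next onset.
Putting it together: bob.gu.hog.
The first /g/ is in the onset of syllable 2 (/gu/).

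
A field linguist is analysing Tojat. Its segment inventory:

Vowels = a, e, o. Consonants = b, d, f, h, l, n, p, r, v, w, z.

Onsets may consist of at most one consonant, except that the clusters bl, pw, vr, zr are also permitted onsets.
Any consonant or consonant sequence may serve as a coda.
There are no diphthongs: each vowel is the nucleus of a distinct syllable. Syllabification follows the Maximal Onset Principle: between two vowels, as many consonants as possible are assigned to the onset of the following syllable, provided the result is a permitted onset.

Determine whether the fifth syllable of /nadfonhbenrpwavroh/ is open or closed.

Vowels present: a, o, e, a, o; each is a nucleus, giving 5 syllables.
Between /a/ (V1) and /o/ (V2): cluster /df/ — the longest permitted-onset suffix is /f/; onset = /f/, preceding coda = /d/.
Between /o/ (V2) and /e/ (V3): /nhb/; trying suffixes from longest down, /b/ is the first permitted one, so coda /nh/ | onset /b/.
Between /e/ (V3) and /a/ (V4): /nrpw/; trying suffixes from longest down, /pw/ is the first permitted one, so coda /nr/ | onset /pw/.
Between /a/ (V4) and /o/ (V5): /vr/ — entire cluster is a permitted onset → onset /vr/, coda ∅.
Putting it together: nad.fonh.benr.pwa.vroh.
Syllable 5 is /vroh/ with coda /h/, so it is closed.

closed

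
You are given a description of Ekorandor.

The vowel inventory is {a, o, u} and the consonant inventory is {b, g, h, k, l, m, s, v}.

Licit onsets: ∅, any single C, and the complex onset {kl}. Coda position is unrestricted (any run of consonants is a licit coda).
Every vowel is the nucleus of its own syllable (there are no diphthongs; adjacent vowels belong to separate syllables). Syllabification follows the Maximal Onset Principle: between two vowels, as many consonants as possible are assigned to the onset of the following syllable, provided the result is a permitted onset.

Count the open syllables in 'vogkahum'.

The vowels are o, a, u — 3 nuclei, so 3 syllables.
σ1/σ2 boundary: /gk/ — longest licit onset from the right is /k/, leaving /g/ as coda.
σ2/σ3 boundary: just /h/ — single C goes to the following onset.
So the parse is vog.ka.hum.
Classifying each syllable: /vog/ (closed), /ka/ (open), /hum/ (closed).
Open syllables: 1.

1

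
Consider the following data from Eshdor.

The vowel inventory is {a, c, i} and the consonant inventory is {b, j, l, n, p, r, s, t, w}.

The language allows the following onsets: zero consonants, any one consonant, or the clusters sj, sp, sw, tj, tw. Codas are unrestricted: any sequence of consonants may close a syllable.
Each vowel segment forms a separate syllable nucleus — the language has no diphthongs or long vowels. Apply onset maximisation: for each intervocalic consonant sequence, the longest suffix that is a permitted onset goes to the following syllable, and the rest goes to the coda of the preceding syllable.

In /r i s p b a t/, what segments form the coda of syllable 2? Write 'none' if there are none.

Nuclei (vowels): i, a → 2 syllables.
Between /i/ (V1) and /a/ (V2): /spb/ splits as /sp/ + /b/ (/b/ is the longest suffix that is a licit onset).
Result: risp.bat.
Syllable 2 is /bat/: onset /b/, nucleus /a/, coda /t/.

t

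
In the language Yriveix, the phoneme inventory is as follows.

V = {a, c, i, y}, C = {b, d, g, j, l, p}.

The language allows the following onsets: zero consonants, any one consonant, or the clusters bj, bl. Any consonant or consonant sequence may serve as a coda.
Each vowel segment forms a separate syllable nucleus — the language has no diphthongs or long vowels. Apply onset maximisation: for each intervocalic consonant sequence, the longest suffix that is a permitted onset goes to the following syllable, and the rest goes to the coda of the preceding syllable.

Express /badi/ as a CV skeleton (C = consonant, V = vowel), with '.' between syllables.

The vowels are a, i — 2 nuclei, so 2 syllables.
V1 /a/ – V2 /i/: /d/ → onset of the next syllable (single consonants are always licit onsets).
Result: ba.di.
Mapping each syllable to C/V: /ba/ → CV, /di/ → CV.

CV.CV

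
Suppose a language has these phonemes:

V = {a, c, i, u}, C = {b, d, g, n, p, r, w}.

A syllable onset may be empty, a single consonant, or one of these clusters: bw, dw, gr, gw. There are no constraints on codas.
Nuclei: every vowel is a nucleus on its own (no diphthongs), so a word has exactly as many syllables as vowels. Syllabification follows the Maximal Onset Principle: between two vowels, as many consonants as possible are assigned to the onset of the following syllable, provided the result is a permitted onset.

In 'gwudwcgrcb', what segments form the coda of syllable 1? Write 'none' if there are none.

The vowels are u, c, c — 3 nuclei, so 3 syllables.
V1 /u/ – V2 /c/: /dw/ — entire cluster is a permitted onset → onset /dw/, coda ∅.
V2 /c/ – V3 /c/: /gr/ is a licit onset in full, so it all attaches to the next syllable.
Putting it together: gwu.dwc.grcb.
Syllable 1 is /gwu/: onset /gw/, nucleus /u/, coda ∅.

none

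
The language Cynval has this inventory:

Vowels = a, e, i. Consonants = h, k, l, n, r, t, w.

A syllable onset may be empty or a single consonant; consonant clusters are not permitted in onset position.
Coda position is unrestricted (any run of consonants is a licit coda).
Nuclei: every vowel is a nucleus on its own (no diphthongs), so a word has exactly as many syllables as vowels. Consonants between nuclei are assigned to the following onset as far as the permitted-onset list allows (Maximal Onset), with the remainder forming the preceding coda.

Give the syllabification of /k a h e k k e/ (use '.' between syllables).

Nuclei (vowels): a, e, e → 3 syllables.
V1 /a/ – V2 /e/: /h/ → onset of the next syllable (single consonants are always licit onsets).
V2 /e/ – V3 /e/: /kk/ — longest licit onset from the right is /k/, leaving /k/ as coda.

ka.hek.ke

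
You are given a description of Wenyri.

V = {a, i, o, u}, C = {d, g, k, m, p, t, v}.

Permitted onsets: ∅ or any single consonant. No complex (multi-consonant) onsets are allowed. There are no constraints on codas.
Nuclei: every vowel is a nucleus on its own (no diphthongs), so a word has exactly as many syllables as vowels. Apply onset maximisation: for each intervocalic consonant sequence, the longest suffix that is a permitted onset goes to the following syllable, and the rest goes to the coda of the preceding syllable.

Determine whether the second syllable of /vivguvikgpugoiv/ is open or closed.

The vowels are i, u, i, u, o, i — 6 nuclei, so 6 syllables.
V1 /i/ – V2 /u/: /vg/ splits as /v/ + /g/ (/g/ is the longest suffix that is a licit onset).
V2 /u/ – V3 /i/: just /v/ — single C goes to the following onset.
V3 /i/ – V4 /u/: cluster /kgp/ — the longest permitted-onset suffix is /p/; onset = /p/, preceding coda = /kg/.
V4 /u/ – V5 /o/: /g/ is a single consonant, so it becomes the next onset.
V5 /o/ – V6 /i/: hiatus — the boundary sits between the two vowels.
Putting it together: viv.gu.vikg.pu.go.iv.
Syllable 2 is /gu/; it ends in its nucleus with no coda, so it is open.

open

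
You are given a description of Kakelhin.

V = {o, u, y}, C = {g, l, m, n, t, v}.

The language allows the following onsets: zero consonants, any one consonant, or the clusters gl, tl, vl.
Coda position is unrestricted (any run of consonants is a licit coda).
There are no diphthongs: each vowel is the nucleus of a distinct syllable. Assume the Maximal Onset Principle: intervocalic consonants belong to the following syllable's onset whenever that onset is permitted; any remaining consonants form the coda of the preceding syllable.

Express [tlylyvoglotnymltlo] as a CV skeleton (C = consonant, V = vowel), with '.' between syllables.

CCV.CV.CV.CCVC.CVCC.CCV

Nuclei (vowels): y, y, o, o, y, o → 6 syllables.
/y…y/ gap (V1→V2): /l/ is a single consonant, so it becomes the next onset.
/y…o/ gap (V2→V3): /v/ is a single consonant, so it becomes the next onset.
/o…o/ gap (V3→V4): cluster /gl/ — /gl/ is itself a permitted onset, so the whole cluster goes right; preceding coda = ∅.
/o…y/ gap (V4→V5): /tn/ — longest licit onset from the right is /n/, leaving /t/ as coda.
/y…o/ gap (V5→V6): /mltl/; trying suffixes from longest down, /tl/ is the first permitted one, so coda /ml/ | onset /tl/.
Putting it together: tly.ly.vo.glot.nyml.tlo.
Mapping each syllable to C/V: /tly/ → CCV, /ly/ → CV, /vo/ → CV, /glot/ → CCVC, /nyml/ → CVCC, /tlo/ → CCV.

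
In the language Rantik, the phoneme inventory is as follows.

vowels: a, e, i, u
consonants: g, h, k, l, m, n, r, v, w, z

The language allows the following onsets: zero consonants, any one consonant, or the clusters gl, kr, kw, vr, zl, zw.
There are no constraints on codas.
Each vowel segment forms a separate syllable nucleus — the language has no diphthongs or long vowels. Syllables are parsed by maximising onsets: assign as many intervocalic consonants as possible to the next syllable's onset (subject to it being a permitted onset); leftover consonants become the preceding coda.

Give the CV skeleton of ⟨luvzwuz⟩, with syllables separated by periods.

The vowels are u, u — 2 nuclei, so 2 syllables.
V1 /u/ – V2 /u/: /vzw/ splits as /v/ + /zw/ (/zw/ is the longest suffix that is a licit onset).
So the parse is luv.zwuz.
Mapping each syllable to C/V: /luv/ → CVC, /zwuz/ → CCVC.

CVC.CCVC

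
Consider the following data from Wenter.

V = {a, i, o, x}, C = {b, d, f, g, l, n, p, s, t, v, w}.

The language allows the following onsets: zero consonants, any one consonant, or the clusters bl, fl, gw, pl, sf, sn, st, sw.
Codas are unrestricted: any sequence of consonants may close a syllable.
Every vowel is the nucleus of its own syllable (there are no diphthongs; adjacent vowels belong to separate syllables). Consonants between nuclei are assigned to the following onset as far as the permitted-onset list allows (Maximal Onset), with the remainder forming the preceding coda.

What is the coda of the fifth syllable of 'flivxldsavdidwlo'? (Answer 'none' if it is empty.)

none

Vowels present: i, x, a, i, o; each is a nucleus, giving 5 syllables.
/i…x/ gap (V1→V2): /v/ is a single consonant, so it becomes the next onset.
/x…a/ gap (V2→V3): /lds/ — longest licit onset from the right is /s/, leaving /ld/ as coda.
/a…i/ gap (V3→V4): /vd/; trying suffixes from longest down, /d/ is the first permitted one, so coda /v/ | onset /d/.
/i…o/ gap (V4→V5): /dwl/; trying suffixes from longest down, /l/ is the first permitted one, so coda /dw/ | onset /l/.
So the parse is fli.vxld.sav.didw.lo.
Syllable 5 is /lo/: onset /l/, nucleus /o/, coda ∅.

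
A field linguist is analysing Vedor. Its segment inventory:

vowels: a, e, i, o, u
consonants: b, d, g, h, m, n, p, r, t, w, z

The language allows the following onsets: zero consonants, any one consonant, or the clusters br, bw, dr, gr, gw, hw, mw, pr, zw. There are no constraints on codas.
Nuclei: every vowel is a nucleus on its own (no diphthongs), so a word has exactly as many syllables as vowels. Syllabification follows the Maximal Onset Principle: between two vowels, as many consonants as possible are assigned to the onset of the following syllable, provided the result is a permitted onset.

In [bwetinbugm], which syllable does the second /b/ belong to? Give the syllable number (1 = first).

3

Vowels present: e, i, u; each is a nucleus, giving 3 syllables.
V1 /e/ – V2 /i/: /t/ is a single consonant, so it becomes the next onset.
V2 /i/ – V3 /u/: /nb/ splits as /n/ + /b/ (/b/ is the longest suffix that is a licit onset).
Syllabification: bwe.tin.bugm.
The second /b/ is in the onset of syllable 3 (/bugm/).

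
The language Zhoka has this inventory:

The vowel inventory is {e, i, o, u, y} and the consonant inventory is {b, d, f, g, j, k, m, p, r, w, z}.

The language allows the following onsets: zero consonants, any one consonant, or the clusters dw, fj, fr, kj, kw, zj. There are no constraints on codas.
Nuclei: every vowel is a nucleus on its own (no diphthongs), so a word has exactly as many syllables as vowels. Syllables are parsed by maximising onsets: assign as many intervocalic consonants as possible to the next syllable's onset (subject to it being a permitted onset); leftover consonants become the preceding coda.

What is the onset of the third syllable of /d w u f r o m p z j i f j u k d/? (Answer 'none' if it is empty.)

zj

Nuclei (vowels): u, o, i, u → 4 syllables.
V1 /u/ – V2 /o/: /fr/ — entire cluster is a permitted onset → onset /fr/, coda ∅.
V2 /o/ – V3 /i/: cluster /mpzj/ — the longest permitted-onset suffix is /zj/; onset = /zj/, preceding coda = /mp/.
V3 /i/ – V4 /u/: /fj/ — entire cluster is a permitted onset → onset /fj/, coda ∅.
So the parse is dwu.fromp.zji.fjukd.
Syllable 3 is /zji/: onset /zj/, nucleus /i/, coda ∅.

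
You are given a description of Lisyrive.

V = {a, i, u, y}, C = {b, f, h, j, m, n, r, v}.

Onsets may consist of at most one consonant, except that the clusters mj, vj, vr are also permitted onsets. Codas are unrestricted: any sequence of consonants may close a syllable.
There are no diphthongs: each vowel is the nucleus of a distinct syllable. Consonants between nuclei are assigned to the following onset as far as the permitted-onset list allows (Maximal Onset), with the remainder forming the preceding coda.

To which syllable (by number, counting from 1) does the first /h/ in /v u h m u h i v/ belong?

Nuclei (vowels): u, u, i → 3 syllables.
Between /u/ (V1) and /u/ (V2): /hm/; trying suffixes from longest down, /m/ is the first permitted one, so coda /h/ | onset /m/.
Between /u/ (V2) and /i/ (V3): just /h/ — single C goes to the following onset.
Putting it together: vuh.mu.hiv.
The first /h/ is in the coda of syllable 1 (/vuh/).

1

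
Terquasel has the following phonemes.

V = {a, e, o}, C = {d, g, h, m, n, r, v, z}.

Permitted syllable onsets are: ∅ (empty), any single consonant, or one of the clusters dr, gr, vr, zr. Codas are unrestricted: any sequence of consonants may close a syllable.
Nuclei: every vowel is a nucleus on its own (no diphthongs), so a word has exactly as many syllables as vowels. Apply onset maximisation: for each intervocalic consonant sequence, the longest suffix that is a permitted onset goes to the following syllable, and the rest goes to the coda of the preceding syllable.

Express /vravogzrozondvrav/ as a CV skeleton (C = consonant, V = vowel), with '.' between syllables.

CCV.CVC.CCV.CVCC.CCVC

The vowels are a, o, o, o, a — 5 nuclei, so 5 syllables.
V1 /a/ – V2 /o/: /v/ → onset of the next syllable (single consonants are always licit onsets).
V2 /o/ – V3 /o/: /gzr/ splits as /g/ + /zr/ (/zr/ is the longest suffix that is a licit onset).
V3 /o/ – V4 /o/: /z/ is a single consonant, so it becomes the next onset.
V4 /o/ – V5 /a/: /ndvr/ — longest licit onset from the right is /vr/, leaving /nd/ as coda.
Putting it together: vra.vog.zro.zond.vrav.
Mapping each syllable to C/V: /vra/ → CCV, /vog/ → CVC, /zro/ → CCV, /zond/ → CVCC, /vrav/ → CCVC.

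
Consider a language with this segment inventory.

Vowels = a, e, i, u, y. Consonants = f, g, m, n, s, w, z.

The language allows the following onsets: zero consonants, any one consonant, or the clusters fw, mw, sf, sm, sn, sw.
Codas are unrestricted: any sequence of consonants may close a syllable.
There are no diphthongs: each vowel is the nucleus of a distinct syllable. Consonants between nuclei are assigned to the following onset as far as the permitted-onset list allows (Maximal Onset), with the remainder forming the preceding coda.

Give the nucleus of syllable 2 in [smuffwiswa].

The vowels are u, i, a — 3 nuclei, so 3 syllables.
The second nucleus (vowel 2 from the left) is /i/.

i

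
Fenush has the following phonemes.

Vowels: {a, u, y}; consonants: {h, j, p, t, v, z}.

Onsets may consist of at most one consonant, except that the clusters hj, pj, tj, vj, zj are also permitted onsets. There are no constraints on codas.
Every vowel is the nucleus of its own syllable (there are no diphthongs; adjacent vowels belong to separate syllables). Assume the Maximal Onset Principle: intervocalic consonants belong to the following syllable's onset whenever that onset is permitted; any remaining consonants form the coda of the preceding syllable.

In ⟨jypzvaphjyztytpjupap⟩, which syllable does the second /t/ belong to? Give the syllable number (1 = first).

4

Nuclei (vowels): y, a, y, y, u, a → 6 syllables.
Between /y/ (V1) and /a/ (V2): /pzv/; trying suffixes from longest down, /v/ is the first permitted one, so coda /pz/ | onset /v/.
Between /a/ (V2) and /y/ (V3): cluster /phj/ — the longest permitted-onset suffix is /hj/; onset = /hj/, preceding coda = /p/.
Between /y/ (V3) and /y/ (V4): /zt/ splits as /z/ + /t/ (/t/ is the longest suffix that is a licit onset).
Between /y/ (V4) and /u/ (V5): cluster /tpj/ — the longest permitted-onset suffix is /pj/; onset = /pj/, preceding coda = /t/.
Between /u/ (V5) and /a/ (V6): /p/ → onset of the next syllable (single consonants are always licit onsets).
Syllabification: jypz.vap.hjyz.tyt.pju.pap.
The second /t/ is in the coda of syllable 4 (/tyt/).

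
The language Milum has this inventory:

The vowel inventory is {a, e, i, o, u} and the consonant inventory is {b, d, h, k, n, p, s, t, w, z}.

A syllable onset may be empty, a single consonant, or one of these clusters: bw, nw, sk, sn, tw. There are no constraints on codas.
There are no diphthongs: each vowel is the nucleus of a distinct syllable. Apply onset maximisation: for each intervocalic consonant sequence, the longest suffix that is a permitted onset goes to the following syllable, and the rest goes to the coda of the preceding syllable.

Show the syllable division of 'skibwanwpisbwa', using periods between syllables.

ski.bwanw.pis.bwa

The vowels are i, a, i, a — 4 nuclei, so 4 syllables.
/i…a/ gap (V1→V2): /bw/ is a licit onset in full, so it all attaches to the next syllable.
/a…i/ gap (V2→V3): cluster /nwp/ — the longest permitted-onset suffix is /p/; onset = /p/, preceding coda = /nw/.
/i…a/ gap (V3→V4): /sbw/ splits as /s/ + /bw/ (/bw/ is the longest suffix that is a licit onset).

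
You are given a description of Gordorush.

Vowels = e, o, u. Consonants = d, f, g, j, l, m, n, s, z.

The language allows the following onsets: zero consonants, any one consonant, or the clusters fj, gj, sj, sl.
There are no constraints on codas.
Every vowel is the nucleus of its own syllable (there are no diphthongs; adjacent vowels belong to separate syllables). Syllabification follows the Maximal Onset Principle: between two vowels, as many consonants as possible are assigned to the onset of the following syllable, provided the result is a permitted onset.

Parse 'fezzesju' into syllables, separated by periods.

fez.ze.sju

The vowels are e, e, u — 3 nuclei, so 3 syllables.
V1 /e/ – V2 /e/: /zz/; trying suffixes from longest down, /z/ is the first permitted one, so coda /z/ | onset /z/.
V2 /e/ – V3 /u/: /sj/ — entire cluster is a permitted onset → onset /sj/, coda ∅.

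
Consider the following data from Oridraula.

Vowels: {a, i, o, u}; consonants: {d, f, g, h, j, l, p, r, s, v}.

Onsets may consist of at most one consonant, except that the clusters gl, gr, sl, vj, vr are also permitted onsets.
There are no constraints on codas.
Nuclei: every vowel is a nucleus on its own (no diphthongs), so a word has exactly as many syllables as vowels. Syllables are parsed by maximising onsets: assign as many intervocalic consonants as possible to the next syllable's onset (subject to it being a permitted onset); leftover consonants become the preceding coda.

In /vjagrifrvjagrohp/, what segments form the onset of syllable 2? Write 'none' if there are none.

gr

Nuclei (vowels): a, i, a, o → 4 syllables.
V1 /a/ – V2 /i/: /gr/ is a licit onset in full, so it all attaches to the next syllable.
V2 /i/ – V3 /a/: cluster /frvj/ — the longest permitted-onset suffix is /vj/; onset = /vj/, preceding coda = /fr/.
V3 /a/ – V4 /o/: /gr/ — entire cluster is a permitted onset → onset /gr/, coda ∅.
Syllabification: vja.grifr.vja.grohp.
Syllable 2 is /grifr/: onset /gr/, nucleus /i/, coda /fr/.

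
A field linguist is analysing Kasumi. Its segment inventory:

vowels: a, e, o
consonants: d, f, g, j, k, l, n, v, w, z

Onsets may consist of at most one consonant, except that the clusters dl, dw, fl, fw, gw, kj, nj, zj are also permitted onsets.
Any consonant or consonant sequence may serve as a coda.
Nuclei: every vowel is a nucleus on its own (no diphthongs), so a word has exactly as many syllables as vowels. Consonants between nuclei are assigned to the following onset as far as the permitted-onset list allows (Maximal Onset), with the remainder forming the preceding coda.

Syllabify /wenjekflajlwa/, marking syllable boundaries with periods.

Nuclei (vowels): e, e, a, a → 4 syllables.
V1 /e/ – V2 /e/: /nj/ is a licit onset in full, so it all attaches to the next syllable.
V2 /e/ – V3 /a/: /kfl/ splits as /k/ + /fl/ (/fl/ is the longest suffix that is a licit onset).
V3 /a/ – V4 /a/: cluster /jlw/ — the longest permitted-onset suffix is /w/; onset = /w/, preceding coda = /jl/.

we.njek.flajl.wa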